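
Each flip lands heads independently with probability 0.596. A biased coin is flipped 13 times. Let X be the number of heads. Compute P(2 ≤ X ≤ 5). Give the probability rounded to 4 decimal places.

X ~ Binomial(13, 0.596); P(2 ≤ X ≤ 5) = Σ C(13,k) p^k (1−p)^(13−k) over k:
  k=2: C(13,2)·0.596^2·0.404^11 = 0.001297
  k=3: C(13,3)·0.596^3·0.404^10 = 0.007013
  k=4: C(13,4)·0.596^4·0.404^9 = 0.025866
  k=5: C(13,5)·0.596^5·0.404^8 = 0.068685
Total = 0.102860

0.1029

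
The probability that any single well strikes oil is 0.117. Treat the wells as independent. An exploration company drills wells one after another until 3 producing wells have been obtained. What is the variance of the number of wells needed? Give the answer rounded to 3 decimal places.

Y = total wells until the third success; negative binomial with r=3, p=0.117.
Var(Y) = r(1−p)/p² = 3·0.883 / 0.117² = 193.51304

193.513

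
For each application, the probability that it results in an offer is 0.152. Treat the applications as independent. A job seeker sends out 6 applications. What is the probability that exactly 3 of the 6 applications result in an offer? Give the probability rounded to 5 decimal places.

0.04283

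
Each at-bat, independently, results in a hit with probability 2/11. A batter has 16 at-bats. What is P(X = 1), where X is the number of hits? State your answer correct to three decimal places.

X ~ Binomial(n=16, p=0.181818).
P(X=1) = C(16,1) · p^1 · (1−p)^15
= 16 · 0.18182 · 0.049289 = 0.14339

0.143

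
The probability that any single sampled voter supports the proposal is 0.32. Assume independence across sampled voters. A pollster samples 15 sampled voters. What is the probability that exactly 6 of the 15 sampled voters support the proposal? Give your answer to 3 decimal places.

0.167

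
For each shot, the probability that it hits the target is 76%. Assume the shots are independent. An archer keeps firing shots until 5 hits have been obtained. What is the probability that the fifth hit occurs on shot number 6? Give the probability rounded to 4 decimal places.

0.3043

Y = trial on which the fifth success occurs; negative binomial, r=5, p=0.76.
P(Y=6) = C(5,4) · p^5 · (1−p)^1
= 5 · 0.25355 · 0.24 = 0.304263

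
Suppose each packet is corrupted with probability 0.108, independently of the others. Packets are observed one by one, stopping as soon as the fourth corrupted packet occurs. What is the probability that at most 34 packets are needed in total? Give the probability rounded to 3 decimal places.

Finishing within 34 packets ⇔ at least 4 successes in the first 34. With X ~ Binomial(34, 0.108), P(Y ≤ 34) = 1 − P(X ≤ 3).
  k=0: C(34,0)·0.108^0·0.892^34 = 0.02053
  k=1: C(34,1)·0.108^1·0.892^33 = 0.08452
  k=2: C(34,2)·0.108^2·0.892^32 = 0.16884
  k=3: C(34,3)·0.108^3·0.892^31 = 0.21806
1 − 0.49195 = 0.50805

0.508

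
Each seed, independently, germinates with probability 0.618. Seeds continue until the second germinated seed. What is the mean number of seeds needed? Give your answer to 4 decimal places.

3.2362

Y = total seeds until the second success; negative binomial with r=2, p=0.618.
E[Y] = r / p = 2 / 0.618 = 3.236246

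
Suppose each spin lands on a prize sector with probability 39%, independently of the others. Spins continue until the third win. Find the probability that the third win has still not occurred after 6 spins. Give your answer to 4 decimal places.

Needing more than 6 spins ⇔ fewer than 3 successes in the first 6. With X ~ Binomial(6, 0.39), P(Y > 6) = P(X ≤ 2).
  k=0: C(6,0)·0.39^0·0.61^6 = 0.051520
  k=1: C(6,1)·0.39^1·0.61^5 = 0.197636
  k=2: C(6,2)·0.39^2·0.61^4 = 0.315893
P(X ≤ 2) = 0.565049

0.5650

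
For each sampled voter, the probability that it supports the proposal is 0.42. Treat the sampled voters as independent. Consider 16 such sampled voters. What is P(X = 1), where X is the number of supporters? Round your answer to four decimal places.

0.0019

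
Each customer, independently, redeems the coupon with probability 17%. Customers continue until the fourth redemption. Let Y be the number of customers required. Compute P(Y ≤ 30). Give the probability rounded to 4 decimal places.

0.7748

Finishing within 30 customers ⇔ at least 4 successes in the first 30. With X ~ Binomial(30, 0.17), P(Y ≤ 30) = 1 − P(X ≤ 3).
  k=0: C(30,0)·0.17^0·0.83^30 = 0.003735
  k=1: C(30,1)·0.17^1·0.83^29 = 0.022953
  k=2: C(30,2)·0.17^2·0.83^28 = 0.068167
  k=3: C(30,3)·0.17^3·0.83^27 = 0.130311
1 − 0.225166 = 0.774834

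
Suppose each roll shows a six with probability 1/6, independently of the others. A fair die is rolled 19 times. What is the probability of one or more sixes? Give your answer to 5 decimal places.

P(at least one) = 1 − P(none) = 1 − (1 − 0.166667)^19
= 1 − 0.0313009 = 0.9686991

0.96870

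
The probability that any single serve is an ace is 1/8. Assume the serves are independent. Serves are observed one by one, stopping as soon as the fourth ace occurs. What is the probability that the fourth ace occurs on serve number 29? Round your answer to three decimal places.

Y = trial on which the fourth success occurs; negative binomial, r=4, p=0.125.
P(Y=29) = C(28,3) · p^4 · (1−p)^25
= 3276 · 0.00024414 · 0.035498 = 0.02839

0.028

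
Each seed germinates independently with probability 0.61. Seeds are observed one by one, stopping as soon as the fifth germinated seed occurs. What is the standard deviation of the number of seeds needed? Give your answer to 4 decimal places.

2.2892

Y = total seeds until the fifth success; negative binomial with r=5, p=0.61.
SD(Y) = √[r(1−p)/p²] = √(5.240527) = 2.289220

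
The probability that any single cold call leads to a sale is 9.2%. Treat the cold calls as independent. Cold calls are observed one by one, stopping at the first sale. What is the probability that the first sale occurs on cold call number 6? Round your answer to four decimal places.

Geometric (trials to first success), p = 0.092.
P(Y = 6) = (1−p)^5 · p = 0.6172 · 0.092 = 0.056783

0.0568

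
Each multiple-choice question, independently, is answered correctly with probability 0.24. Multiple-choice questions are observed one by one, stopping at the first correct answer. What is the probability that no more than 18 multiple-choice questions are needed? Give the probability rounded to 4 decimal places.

Y = number of multiple-choice questions to the first success; geometric, p = 0.24.
P(Y ≤ 18) = 1 − (1−p)^18 = 1 − 0.007156 = 0.992844

0.9928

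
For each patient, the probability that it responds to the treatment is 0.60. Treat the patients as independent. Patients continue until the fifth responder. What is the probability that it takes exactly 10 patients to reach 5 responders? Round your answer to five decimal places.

0.10033

Y = trial on which the fifth success occurs; negative binomial, r=5, p=0.60.
P(Y=10) = C(9,4) · p^5 · (1−p)^5
= 126 · 0.07776 · 0.01024 = 0.1003291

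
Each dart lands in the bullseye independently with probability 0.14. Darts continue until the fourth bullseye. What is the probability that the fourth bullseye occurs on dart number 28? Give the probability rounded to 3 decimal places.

Y = trial on which the fourth success occurs; negative binomial, r=4, p=0.14.
P(Y=28) = C(27,3) · p^4 · (1−p)^24
= 2925 · 0.00038416 · 0.026789 = 0.03010

0.030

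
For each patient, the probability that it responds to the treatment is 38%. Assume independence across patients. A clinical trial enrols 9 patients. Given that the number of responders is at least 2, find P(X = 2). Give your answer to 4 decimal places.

0.2008

X ~ Binomial(9, 0.38). Want P(X=2 | X≥2) = P(X=2) / P(X≥2).
P(X=2) = C(9,2)·0.38^2·0.62^7 = 0.183068
P(X≥2) = 1 − 0.013537 − 0.074672 = 0.911791
Ratio = 0.183068 / 0.911791 = 0.200778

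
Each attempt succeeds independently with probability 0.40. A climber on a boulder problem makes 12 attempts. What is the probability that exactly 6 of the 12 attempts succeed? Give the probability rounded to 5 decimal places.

0.17658

X ~ Binomial(n=12, p=0.40).
P(X=6) = C(12,6) · p^6 · (1−p)^6
= 924 · 0.004096 · 0.046656 = 0.1765791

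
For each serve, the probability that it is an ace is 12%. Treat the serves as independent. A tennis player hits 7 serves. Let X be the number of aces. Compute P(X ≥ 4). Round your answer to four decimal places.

0.0054

X ~ Binomial(7, 0.12); P(X ≥ 4) = Σ C(7,k) p^k (1−p)^(7−k) over k:
  k=4: C(7,4)·0.12^4·0.88^3 = 0.004946
  k=5: C(7,5)·0.12^5·0.88^2 = 0.000405
  k=6: C(7,6)·0.12^6·0.88^1 = 0.000018
  k=7: C(7,7)·0.12^7·0.88^0 = 0.000000
Total = 0.005369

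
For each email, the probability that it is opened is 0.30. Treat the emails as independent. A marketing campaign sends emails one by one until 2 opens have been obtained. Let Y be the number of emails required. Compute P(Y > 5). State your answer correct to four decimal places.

0.5282

Needing more than 5 emails ⇔ fewer than 2 successes in the first 5. With X ~ Binomial(5, 0.30), P(Y > 5) = P(X ≤ 1).
  k=0: C(5,0)·0.30^0·0.70^5 = 0.168070
  k=1: C(5,1)·0.30^1·0.70^4 = 0.360150
P(X ≤ 1) = 0.528220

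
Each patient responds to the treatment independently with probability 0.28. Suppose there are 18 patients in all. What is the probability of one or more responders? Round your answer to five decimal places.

P(at least one) = 1 − P(none) = 1 − (1 − 0.28)^18
= 1 − 0.0027039 = 0.9972961

0.99730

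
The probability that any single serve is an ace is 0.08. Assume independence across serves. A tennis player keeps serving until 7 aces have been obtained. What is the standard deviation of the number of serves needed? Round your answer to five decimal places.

Y = total serves until the seventh success; negative binomial with r=7, p=0.08.
SD(Y) = √[r(1−p)/p²] = √(1006.2500000) = 31.7214439

31.72144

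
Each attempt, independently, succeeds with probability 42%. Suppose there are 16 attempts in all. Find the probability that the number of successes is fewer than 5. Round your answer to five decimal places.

X ~ Binomial(16, 0.42); P(X ≤ 4) = Σ C(16,k) p^k (1−p)^(16−k) over k:
  k=0: C(16,0)·0.42^0·0.58^16 = 0.0001640
  k=1: C(16,1)·0.42^1·0.58^15 = 0.0019002
  k=2: C(16,2)·0.42^2·0.58^14 = 0.0103198
  k=3: C(16,3)·0.42^3·0.58^13 = 0.0348738
  k=4: C(16,4)·0.42^4·0.58^12 = 0.0820738
Total = 0.1293316

0.12933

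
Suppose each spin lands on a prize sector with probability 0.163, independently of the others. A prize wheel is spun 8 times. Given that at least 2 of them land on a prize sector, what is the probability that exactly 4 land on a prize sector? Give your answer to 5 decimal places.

0.06318

X ~ Binomial(8, 0.163). Want P(X=4 | X≥2) = P(X=4) / P(X≥2).
P(X=4) = C(8,4)·0.163^4·0.837^4 = 0.0242522
P(X≥2) = 1 − 0.2408816 − 0.3752803 = 0.3838381
Ratio = 0.0242522 / 0.3838381 = 0.0631833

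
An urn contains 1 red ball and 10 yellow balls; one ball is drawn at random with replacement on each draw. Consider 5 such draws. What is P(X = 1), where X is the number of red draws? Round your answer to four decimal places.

X ~ Binomial(n=5, p=0.090909).
P(X=1) = C(5,1) · p^1 · (1−p)^4
= 5 · 0.090909 · 0.68301 = 0.310461

0.3105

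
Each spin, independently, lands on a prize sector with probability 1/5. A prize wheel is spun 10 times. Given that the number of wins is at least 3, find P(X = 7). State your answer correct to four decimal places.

0.0024

X ~ Binomial(10, 0.20). Want P(X=7 | X≥3) = P(X=7) / P(X≥3).
P(X=7) = C(10,7)·0.20^7·0.80^3 = 0.000786
P(X≥3) = 1 − 0.107374 − 0.268435 − 0.301990 = 0.322200
Ratio = 0.000786 / 0.322200 = 0.002441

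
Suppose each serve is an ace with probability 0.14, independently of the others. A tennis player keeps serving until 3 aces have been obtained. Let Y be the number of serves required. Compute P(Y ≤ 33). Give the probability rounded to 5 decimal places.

Finishing within 33 serves ⇔ at least 3 successes in the first 33. With X ~ Binomial(33, 0.14), P(Y ≤ 33) = 1 − P(X ≤ 2).
  k=0: C(33,0)·0.14^0·0.86^33 = 0.0068936
  k=1: C(33,1)·0.14^1·0.86^32 = 0.0370333
  k=2: C(33,2)·0.14^2·0.86^31 = 0.0964588
1 − 0.1403858 = 0.8596142

0.85961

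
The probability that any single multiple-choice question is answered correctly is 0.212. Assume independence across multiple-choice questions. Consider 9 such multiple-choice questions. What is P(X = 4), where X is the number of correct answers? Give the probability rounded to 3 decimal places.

X ~ Binomial(n=9, p=0.212).
P(X=4) = C(9,4) · p^4 · (1−p)^5
= 126 · 0.00202 · 0.30383 = 0.07733

0.077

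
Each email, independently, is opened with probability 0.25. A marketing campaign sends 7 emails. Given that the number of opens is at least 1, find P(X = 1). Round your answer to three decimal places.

0.359

X ~ Binomial(7, 0.25). Want P(X=1 | X≥1) = P(X=1) / P(X≥1).
P(X=1) = C(7,1)·0.25^1·0.75^6 = 0.31146
P(X≥1) = 1 − 0.13348 = 0.86652
Ratio = 0.31146 / 0.86652 = 0.35944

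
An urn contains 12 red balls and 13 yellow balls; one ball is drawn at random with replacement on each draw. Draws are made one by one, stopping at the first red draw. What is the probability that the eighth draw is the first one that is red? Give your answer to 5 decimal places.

0.00493

Geometric (trials to first success), p = 0.48.
P(Y = 8) = (1−p)^7 · p = 0.010281 · 0.48 = 0.0049347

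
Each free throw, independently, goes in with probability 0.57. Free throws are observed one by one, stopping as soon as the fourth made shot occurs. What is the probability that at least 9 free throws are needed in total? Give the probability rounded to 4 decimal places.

Needing more than 8 free throws ⇔ fewer than 4 successes in the first 8. With X ~ Binomial(8, 0.57), P(Y > 8) = P(X ≤ 3).
  k=0: C(8,0)·0.57^0·0.43^8 = 0.001169
  k=1: C(8,1)·0.57^1·0.43^7 = 0.012395
  k=2: C(8,2)·0.57^2·0.43^6 = 0.057507
  k=3: C(8,3)·0.57^3·0.43^5 = 0.152460
P(X ≤ 3) = 0.223530

0.2235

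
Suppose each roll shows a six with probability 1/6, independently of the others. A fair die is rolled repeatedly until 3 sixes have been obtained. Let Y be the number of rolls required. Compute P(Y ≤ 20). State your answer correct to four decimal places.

0.6713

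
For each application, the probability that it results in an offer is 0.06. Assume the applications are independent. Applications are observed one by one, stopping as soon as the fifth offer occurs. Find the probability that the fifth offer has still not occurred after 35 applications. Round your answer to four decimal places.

0.9437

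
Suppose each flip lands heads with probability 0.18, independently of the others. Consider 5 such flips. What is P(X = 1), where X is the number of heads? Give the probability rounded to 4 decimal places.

0.4069

X ~ Binomial(n=5, p=0.18).
P(X=1) = C(5,1) · p^1 · (1−p)^4
= 5 · 0.18 · 0.45212 = 0.406910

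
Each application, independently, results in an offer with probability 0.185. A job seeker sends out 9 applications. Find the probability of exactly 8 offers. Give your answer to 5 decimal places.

X ~ Binomial(n=9, p=0.185).
P(X=8) = C(9,8) · p^8 · (1−p)^1
= 9 · 1.3721e-06 · 0.815 = 0.0000101

0.00001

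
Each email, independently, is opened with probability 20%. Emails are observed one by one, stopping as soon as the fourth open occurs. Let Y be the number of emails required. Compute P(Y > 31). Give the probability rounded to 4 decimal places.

0.1070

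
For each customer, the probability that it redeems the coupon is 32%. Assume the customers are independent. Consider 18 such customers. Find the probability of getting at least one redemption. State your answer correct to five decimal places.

0.99903

P(at least one) = 1 − P(none) = 1 − (1 − 0.32)^18
= 1 − 0.0009664 = 0.9990336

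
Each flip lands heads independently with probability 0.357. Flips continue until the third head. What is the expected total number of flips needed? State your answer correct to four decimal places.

8.4034

Y = total flips until the third success; negative binomial with r=3, p=0.357.
E[Y] = r / p = 3 / 0.357 = 8.403361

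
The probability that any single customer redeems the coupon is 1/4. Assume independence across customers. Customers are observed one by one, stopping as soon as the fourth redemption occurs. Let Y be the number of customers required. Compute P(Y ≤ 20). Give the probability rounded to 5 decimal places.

Finishing within 20 customers ⇔ at least 4 successes in the first 20. With X ~ Binomial(20, 0.25), P(Y ≤ 20) = 1 − P(X ≤ 3).
  k=0: C(20,0)·0.25^0·0.75^20 = 0.0031712
  k=1: C(20,1)·0.25^1·0.75^19 = 0.0211414
  k=2: C(20,2)·0.25^2·0.75^18 = 0.0669478
  k=3: C(20,3)·0.25^3·0.75^17 = 0.1338956
1 − 0.2251560 = 0.7748440

0.77484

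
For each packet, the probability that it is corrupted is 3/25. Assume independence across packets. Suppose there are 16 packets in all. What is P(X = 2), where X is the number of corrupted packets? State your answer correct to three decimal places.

0.289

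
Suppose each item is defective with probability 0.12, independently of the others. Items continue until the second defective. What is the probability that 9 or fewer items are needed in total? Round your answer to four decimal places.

0.2951

Finishing within 9 items ⇔ at least 2 successes in the first 9. With X ~ Binomial(9, 0.12), P(Y ≤ 9) = 1 − P(X ≤ 1).
  k=0: C(9,0)·0.12^0·0.88^9 = 0.316478
  k=1: C(9,1)·0.12^1·0.88^8 = 0.388405
1 − 0.704884 = 0.295116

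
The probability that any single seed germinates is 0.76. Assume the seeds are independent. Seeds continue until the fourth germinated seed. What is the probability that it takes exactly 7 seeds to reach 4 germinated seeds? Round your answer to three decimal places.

Y = trial on which the fourth success occurs; negative binomial, r=4, p=0.76.
P(Y=7) = C(6,3) · p^4 · (1−p)^3
= 20 · 0.33362 · 0.013824 = 0.09224

0.092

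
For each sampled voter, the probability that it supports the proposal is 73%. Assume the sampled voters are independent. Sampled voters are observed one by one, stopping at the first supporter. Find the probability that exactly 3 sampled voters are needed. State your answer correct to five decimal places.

Geometric (trials to first success), p = 0.73.
P(Y = 3) = (1−p)^2 · p = 0.0729 · 0.73 = 0.0532170

0.05322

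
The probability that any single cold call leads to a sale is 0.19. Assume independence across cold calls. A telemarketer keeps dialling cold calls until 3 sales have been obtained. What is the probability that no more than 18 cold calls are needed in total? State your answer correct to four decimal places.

0.6927

Finishing within 18 cold calls ⇔ at least 3 successes in the first 18. With X ~ Binomial(18, 0.19), P(Y ≤ 18) = 1 − P(X ≤ 2).
  k=0: C(18,0)·0.19^0·0.81^18 = 0.022528
  k=1: C(18,1)·0.19^1·0.81^17 = 0.095120
  k=2: C(18,2)·0.19^2·0.81^16 = 0.189653
1 − 0.307301 = 0.692699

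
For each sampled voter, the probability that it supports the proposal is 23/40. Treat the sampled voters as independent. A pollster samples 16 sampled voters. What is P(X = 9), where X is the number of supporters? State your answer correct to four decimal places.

X ~ Binomial(n=16, p=0.575).
P(X=9) = C(16,9) · p^9 · (1−p)^7
= 11440 · 0.0068709 · 0.0025045 = 0.196861

0.1969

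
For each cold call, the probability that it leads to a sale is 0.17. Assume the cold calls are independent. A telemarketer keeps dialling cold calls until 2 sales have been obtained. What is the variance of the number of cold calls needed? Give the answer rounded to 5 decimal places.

57.43945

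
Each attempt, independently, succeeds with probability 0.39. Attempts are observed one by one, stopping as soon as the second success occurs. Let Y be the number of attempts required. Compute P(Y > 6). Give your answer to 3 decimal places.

Needing more than 6 attempts ⇔ fewer than 2 successes in the first 6. With X ~ Binomial(6, 0.39), P(Y > 6) = P(X ≤ 1).
  k=0: C(6,0)·0.39^0·0.61^6 = 0.05152
  k=1: C(6,1)·0.39^1·0.61^5 = 0.19764
P(X ≤ 1) = 0.24916

0.249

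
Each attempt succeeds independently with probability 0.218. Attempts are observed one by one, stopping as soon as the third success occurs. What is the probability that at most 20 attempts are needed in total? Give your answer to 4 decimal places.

Finishing within 20 attempts ⇔ at least 3 successes in the first 20. With X ~ Binomial(20, 0.218), P(Y ≤ 20) = 1 − P(X ≤ 2).
  k=0: C(20,0)·0.218^0·0.782^20 = 0.007314
  k=1: C(20,1)·0.218^1·0.782^19 = 0.040777
  k=2: C(20,2)·0.218^2·0.782^18 = 0.107991
1 − 0.156082 = 0.843918

0.8439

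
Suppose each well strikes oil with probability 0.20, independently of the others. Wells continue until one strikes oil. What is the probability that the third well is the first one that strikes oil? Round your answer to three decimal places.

Geometric (trials to first success), p = 0.20.
P(Y = 3) = (1−p)^2 · p = 0.64 · 0.20 = 0.12800

0.128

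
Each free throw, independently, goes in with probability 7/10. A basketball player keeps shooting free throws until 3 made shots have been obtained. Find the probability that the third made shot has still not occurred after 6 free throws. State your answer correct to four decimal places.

0.0705

Needing more than 6 free throws ⇔ fewer than 3 successes in the first 6. With X ~ Binomial(6, 0.70), P(Y > 6) = P(X ≤ 2).
  k=0: C(6,0)·0.70^0·0.30^6 = 0.000729
  k=1: C(6,1)·0.70^1·0.30^5 = 0.010206
  k=2: C(6,2)·0.70^2·0.30^4 = 0.059535
P(X ≤ 2) = 0.070470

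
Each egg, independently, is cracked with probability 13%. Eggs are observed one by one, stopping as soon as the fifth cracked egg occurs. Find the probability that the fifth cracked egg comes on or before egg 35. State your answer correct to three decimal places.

Finishing within 35 eggs ⇔ at least 5 successes in the first 35. With X ~ Binomial(35, 0.13), P(Y ≤ 35) = 1 − P(X ≤ 4).
  k=0: C(35,0)·0.13^0·0.87^35 = 0.00764
  k=1: C(35,1)·0.13^1·0.87^34 = 0.03996
  k=2: C(35,2)·0.13^2·0.87^33 = 0.10152
  k=3: C(35,3)·0.13^3·0.87^32 = 0.16686
  k=4: C(35,4)·0.13^4·0.87^31 = 0.19947
1 − 0.51545 = 0.48455

0.485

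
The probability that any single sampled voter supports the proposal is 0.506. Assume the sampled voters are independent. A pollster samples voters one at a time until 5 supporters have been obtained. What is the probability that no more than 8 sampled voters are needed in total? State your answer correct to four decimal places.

0.3765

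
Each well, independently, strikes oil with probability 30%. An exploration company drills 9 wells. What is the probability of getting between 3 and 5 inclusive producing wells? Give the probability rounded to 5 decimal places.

X ~ Binomial(9, 0.30); P(3 ≤ X ≤ 5) = Σ C(9,k) p^k (1−p)^(9−k) over k:
  k=3: C(9,3)·0.30^3·0.70^6 = 0.2668279
  k=4: C(9,4)·0.30^4·0.70^5 = 0.1715322
  k=5: C(9,5)·0.30^5·0.70^4 = 0.0735138
Total = 0.5118740

0.51187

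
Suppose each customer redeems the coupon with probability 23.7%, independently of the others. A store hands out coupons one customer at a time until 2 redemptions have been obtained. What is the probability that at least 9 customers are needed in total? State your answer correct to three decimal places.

Needing more than 8 customers ⇔ fewer than 2 successes in the first 8. With X ~ Binomial(8, 0.237), P(Y > 8) = P(X ≤ 1).
  k=0: C(8,0)·0.237^0·0.763^8 = 0.11487
  k=1: C(8,1)·0.237^1·0.763^7 = 0.28544
P(X ≤ 1) = 0.40030

0.400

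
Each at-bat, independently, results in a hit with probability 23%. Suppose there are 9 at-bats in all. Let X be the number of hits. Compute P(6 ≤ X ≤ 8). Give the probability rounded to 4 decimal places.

X ~ Binomial(9, 0.23); P(6 ≤ X ≤ 8) = Σ C(9,k) p^k (1−p)^(9−k) over k:
  k=6: C(9,6)·0.23^6·0.77^3 = 0.005677
  k=7: C(9,7)·0.23^7·0.77^2 = 0.000727
  k=8: C(9,8)·0.23^8·0.77^1 = 0.000054
Total = 0.006458

0.0065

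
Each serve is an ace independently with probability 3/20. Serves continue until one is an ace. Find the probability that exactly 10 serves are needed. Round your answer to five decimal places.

Geometric (trials to first success), p = 0.15.
P(Y = 10) = (1−p)^9 · p = 0.23162 · 0.15 = 0.0347425

0.03474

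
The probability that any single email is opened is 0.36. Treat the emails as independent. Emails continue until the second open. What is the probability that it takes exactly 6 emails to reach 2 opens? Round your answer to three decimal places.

0.109

Y = trial on which the second success occurs; negative binomial, r=2, p=0.36.
P(Y=6) = C(5,1) · p^2 · (1−p)^4
= 5 · 0.1296 · 0.16777 = 0.10872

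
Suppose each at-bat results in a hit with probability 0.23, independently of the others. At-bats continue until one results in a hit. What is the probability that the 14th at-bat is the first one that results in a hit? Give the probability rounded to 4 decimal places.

0.0077

Geometric (trials to first success), p = 0.23.
P(Y = 14) = (1−p)^13 · p = 0.033449 · 0.23 = 0.007693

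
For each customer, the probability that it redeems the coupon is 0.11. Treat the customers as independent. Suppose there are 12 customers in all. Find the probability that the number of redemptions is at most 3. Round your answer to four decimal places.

0.9649

X ~ Binomial(12, 0.11); P(X ≤ 3) = Σ C(12,k) p^k (1−p)^(12−k) over k:
  k=0: C(12,0)·0.11^0·0.89^12 = 0.246990
  k=1: C(12,1)·0.11^1·0.89^11 = 0.366323
  k=2: C(12,2)·0.11^2·0.89^10 = 0.249017
  k=3: C(12,3)·0.11^3·0.89^9 = 0.102591
Total = 0.964922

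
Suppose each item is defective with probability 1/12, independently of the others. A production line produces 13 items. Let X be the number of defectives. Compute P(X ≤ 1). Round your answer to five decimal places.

X ~ Binomial(13, 0.083333); P(X ≤ 1) = Σ C(13,k) p^k (1−p)^(13−k) over k:
  k=0: C(13,0)·0.083333^0·0.916667^13 = 0.3226627
  k=1: C(13,1)·0.083333^1·0.916667^12 = 0.3813286
Total = 0.7039913

0.70399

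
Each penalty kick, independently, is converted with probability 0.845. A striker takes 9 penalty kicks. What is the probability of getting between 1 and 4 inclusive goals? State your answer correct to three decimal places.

X ~ Binomial(9, 0.845); P(1 ≤ X ≤ 4) = Σ C(9,k) p^k (1−p)^(9−k) over k:
  k=1: C(9,1)·0.845^1·0.155^8 = 0.00000
  k=2: C(9,2)·0.845^2·0.155^7 = 0.00006
  k=3: C(9,3)·0.845^3·0.155^6 = 0.00070
  k=4: C(9,4)·0.845^4·0.155^5 = 0.00575
Total = 0.00651

0.007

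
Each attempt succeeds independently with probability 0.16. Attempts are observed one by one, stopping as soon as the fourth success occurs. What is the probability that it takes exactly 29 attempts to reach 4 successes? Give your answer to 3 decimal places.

0.027

Y = trial on which the fourth success occurs; negative binomial, r=4, p=0.16.
P(Y=29) = C(28,3) · p^4 · (1−p)^25
= 3276 · 0.00065536 · 0.012793 = 0.02747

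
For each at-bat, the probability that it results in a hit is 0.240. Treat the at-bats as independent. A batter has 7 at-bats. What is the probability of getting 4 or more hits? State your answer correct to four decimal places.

0.0617

X ~ Binomial(7, 0.24); P(X ≥ 4) = Σ C(7,k) p^k (1−p)^(7−k) over k:
  k=4: C(7,4)·0.24^4·0.76^3 = 0.050975
  k=5: C(7,5)·0.24^5·0.76^2 = 0.009658
  k=6: C(7,6)·0.24^6·0.76^1 = 0.001017
  k=7: C(7,7)·0.24^7·0.76^0 = 0.000046
Total = 0.061695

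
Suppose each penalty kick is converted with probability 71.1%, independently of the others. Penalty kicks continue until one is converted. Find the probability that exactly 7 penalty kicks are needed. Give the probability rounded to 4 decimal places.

0.0004

Geometric (trials to first success), p = 0.711.
P(Y = 7) = (1−p)^6 · p = 0.00058262 · 0.711 = 0.000414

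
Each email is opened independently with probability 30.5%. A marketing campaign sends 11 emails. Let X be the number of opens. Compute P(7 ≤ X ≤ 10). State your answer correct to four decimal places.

X ~ Binomial(11, 0.305); P(7 ≤ X ≤ 10) = Σ C(11,k) p^k (1−p)^(11−k) over k:
  k=7: C(11,7)·0.305^7·0.695^4 = 0.018904
  k=8: C(11,8)·0.305^8·0.695^3 = 0.004148
  k=9: C(11,9)·0.305^9·0.695^2 = 0.000607
  k=10: C(11,10)·0.305^10·0.695^1 = 0.000053
Total = 0.023712

0.0237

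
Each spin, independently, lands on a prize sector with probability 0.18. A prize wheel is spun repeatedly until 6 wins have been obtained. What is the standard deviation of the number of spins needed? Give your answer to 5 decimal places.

Y = total spins until the sixth success; negative binomial with r=6, p=0.18.
SD(Y) = √[r(1−p)/p²] = √(151.8518519) = 12.3228183

12.32282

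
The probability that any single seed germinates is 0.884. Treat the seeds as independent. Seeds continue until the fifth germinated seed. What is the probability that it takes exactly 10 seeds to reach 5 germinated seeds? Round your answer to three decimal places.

0.001

Y = trial on which the fifth success occurs; negative binomial, r=5, p=0.884.
P(Y=10) = C(9,4) · p^5 · (1−p)^5
= 126 · 0.53984 · 2.1003e-05 = 0.00143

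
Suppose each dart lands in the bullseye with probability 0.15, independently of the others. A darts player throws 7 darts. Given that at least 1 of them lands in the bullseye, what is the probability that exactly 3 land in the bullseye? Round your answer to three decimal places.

X ~ Binomial(7, 0.15). Want P(X=3 | X≥1) = P(X=3) / P(X≥1).
P(X=3) = C(7,3)·0.15^3·0.85^4 = 0.06166
P(X≥1) = 1 − 0.32058 = 0.67942
Ratio = 0.06166 / 0.67942 = 0.09076

0.091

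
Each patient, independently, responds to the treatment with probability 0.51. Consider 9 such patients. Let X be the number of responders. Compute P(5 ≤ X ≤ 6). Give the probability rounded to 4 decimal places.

X ~ Binomial(9, 0.51); P(5 ≤ X ≤ 6) = Σ C(9,k) p^k (1−p)^(9−k) over k:
  k=5: C(9,5)·0.51^5·0.49^4 = 0.250614
  k=6: C(9,6)·0.51^6·0.49^3 = 0.173896
Total = 0.424510

0.4245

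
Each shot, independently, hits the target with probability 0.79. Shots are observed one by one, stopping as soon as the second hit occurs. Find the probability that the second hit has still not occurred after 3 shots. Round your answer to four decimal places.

0.1138

Needing more than 3 shots ⇔ fewer than 2 successes in the first 3. With X ~ Binomial(3, 0.79), P(Y > 3) = P(X ≤ 1).
  k=0: C(3,0)·0.79^0·0.21^3 = 0.009261
  k=1: C(3,1)·0.79^1·0.21^2 = 0.104517
P(X ≤ 1) = 0.113778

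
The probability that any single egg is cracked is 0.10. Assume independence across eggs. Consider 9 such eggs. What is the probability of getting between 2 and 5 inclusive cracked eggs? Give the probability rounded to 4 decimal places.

X ~ Binomial(9, 0.10); P(2 ≤ X ≤ 5) = Σ C(9,k) p^k (1−p)^(9−k) over k:
  k=2: C(9,2)·0.10^2·0.90^7 = 0.172187
  k=3: C(9,3)·0.10^3·0.90^6 = 0.044641
  k=4: C(9,4)·0.10^4·0.90^5 = 0.007440
  k=5: C(9,5)·0.10^5·0.90^4 = 0.000827
Total = 0.225095

0.2251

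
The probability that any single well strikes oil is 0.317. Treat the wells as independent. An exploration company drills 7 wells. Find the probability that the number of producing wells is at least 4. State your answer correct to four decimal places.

X ~ Binomial(7, 0.317); P(X ≥ 4) = Σ C(7,k) p^k (1−p)^(7−k) over k:
  k=4: C(7,4)·0.317^4·0.683^3 = 0.112607
  k=5: C(7,5)·0.317^5·0.683^2 = 0.031359
  k=6: C(7,6)·0.317^6·0.683^1 = 0.004851
  k=7: C(7,7)·0.317^7·0.683^0 = 0.000322
Total = 0.149139

0.1491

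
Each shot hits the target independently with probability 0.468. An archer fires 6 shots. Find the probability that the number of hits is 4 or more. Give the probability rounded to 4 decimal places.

X ~ Binomial(6, 0.468); P(X ≥ 4) = Σ C(6,k) p^k (1−p)^(6−k) over k:
  k=4: C(6,4)·0.468^4·0.532^2 = 0.203656
  k=5: C(6,5)·0.468^5·0.532^1 = 0.071663
  k=6: C(6,6)·0.468^6·0.532^0 = 0.010507
Total = 0.285826

0.2858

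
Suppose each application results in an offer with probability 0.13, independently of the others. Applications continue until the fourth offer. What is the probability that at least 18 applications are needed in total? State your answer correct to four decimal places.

0.8290

Needing more than 17 applications ⇔ fewer than 4 successes in the first 17. With X ~ Binomial(17, 0.13), P(Y > 17) = P(X ≤ 3).
  k=0: C(17,0)·0.13^0·0.87^17 = 0.093719
  k=1: C(17,1)·0.13^1·0.87^16 = 0.238068
  k=2: C(17,2)·0.13^2·0.87^15 = 0.284587
  k=3: C(17,3)·0.13^3·0.87^14 = 0.212622
P(X ≤ 3) = 0.828995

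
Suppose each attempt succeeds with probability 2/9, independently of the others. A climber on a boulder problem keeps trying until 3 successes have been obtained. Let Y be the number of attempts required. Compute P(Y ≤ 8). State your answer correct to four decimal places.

0.2539

Finishing within 8 attempts ⇔ at least 3 successes in the first 8. With X ~ Binomial(8, 0.222222), P(Y ≤ 8) = 1 − P(X ≤ 2).
  k=0: C(8,0)·0.222222^0·0.777778^8 = 0.133920
  k=1: C(8,1)·0.222222^1·0.777778^7 = 0.306102
  k=2: C(8,2)·0.222222^2·0.777778^6 = 0.306102
1 − 0.746124 = 0.253876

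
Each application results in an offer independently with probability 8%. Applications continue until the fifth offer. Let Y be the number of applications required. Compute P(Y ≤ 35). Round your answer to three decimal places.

0.144

Finishing within 35 applications ⇔ at least 5 successes in the first 35. With X ~ Binomial(35, 0.08), P(Y ≤ 35) = 1 − P(X ≤ 4).
  k=0: C(35,0)·0.08^0·0.92^35 = 0.05402
  k=1: C(35,1)·0.08^1·0.92^34 = 0.16442
  k=2: C(35,2)·0.08^2·0.92^33 = 0.24305
  k=3: C(35,3)·0.08^3·0.92^32 = 0.23248
  k=4: C(35,4)·0.08^4·0.92^31 = 0.16173
1 − 0.85570 = 0.14430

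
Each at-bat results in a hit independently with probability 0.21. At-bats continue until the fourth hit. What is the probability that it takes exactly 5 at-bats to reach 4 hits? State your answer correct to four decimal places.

0.0061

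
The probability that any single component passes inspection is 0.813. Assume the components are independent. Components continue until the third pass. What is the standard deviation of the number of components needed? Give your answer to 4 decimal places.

Y = total components until the third success; negative binomial with r=3, p=0.813.
SD(Y) = √[r(1−p)/p²] = √(0.848754) = 0.921278

0.9213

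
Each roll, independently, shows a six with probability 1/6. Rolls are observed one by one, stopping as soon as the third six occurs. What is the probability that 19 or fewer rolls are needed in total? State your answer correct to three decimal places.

Finishing within 19 rolls ⇔ at least 3 successes in the first 19. With X ~ Binomial(19, 0.166667), P(Y ≤ 19) = 1 − P(X ≤ 2).
  k=0: C(19,0)·0.166667^0·0.833333^19 = 0.03130
  k=1: C(19,1)·0.166667^1·0.833333^18 = 0.11894
  k=2: C(19,2)·0.166667^2·0.833333^17 = 0.21410
1 − 0.36434 = 0.63566

0.636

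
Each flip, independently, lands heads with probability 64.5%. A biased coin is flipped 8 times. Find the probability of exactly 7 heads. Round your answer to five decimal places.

X ~ Binomial(n=8, p=0.645).
P(X=7) = C(8,7) · p^7 · (1−p)^1
= 8 · 0.046443 · 0.355 = 0.1318974

0.13190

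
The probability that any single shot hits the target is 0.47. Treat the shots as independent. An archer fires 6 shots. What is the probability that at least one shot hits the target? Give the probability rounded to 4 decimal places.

0.9778

P(at least one) = 1 − P(none) = 1 − (1 − 0.47)^6
= 1 − 0.022164 = 0.977836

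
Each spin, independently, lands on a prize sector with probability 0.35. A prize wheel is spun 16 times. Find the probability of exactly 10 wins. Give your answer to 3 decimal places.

0.017

X ~ Binomial(n=16, p=0.35).
P(X=10) = C(16,10) · p^10 · (1−p)^6
= 8008 · 2.7585e-05 · 0.075419 = 0.01666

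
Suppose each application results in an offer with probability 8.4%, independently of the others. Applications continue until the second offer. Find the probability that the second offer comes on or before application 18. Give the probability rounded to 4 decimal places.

0.4536

Finishing within 18 applications ⇔ at least 2 successes in the first 18. With X ~ Binomial(18, 0.084), P(Y ≤ 18) = 1 − P(X ≤ 1).
  k=0: C(18,0)·0.084^0·0.916^18 = 0.206119
  k=1: C(18,1)·0.084^1·0.916^17 = 0.340232
1 − 0.546351 = 0.453649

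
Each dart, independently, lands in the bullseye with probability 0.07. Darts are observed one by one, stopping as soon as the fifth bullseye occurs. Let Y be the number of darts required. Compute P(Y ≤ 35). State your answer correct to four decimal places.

0.0948

Finishing within 35 darts ⇔ at least 5 successes in the first 35. With X ~ Binomial(35, 0.07), P(Y ≤ 35) = 1 − P(X ≤ 4).
  k=0: C(35,0)·0.07^0·0.93^35 = 0.078868
  k=1: C(35,1)·0.07^1·0.93^34 = 0.207772
  k=2: C(35,2)·0.07^2·0.93^33 = 0.265858
  k=3: C(35,3)·0.07^3·0.93^32 = 0.220119
  k=4: C(35,4)·0.07^4·0.93^31 = 0.132545
1 − 0.905163 = 0.094837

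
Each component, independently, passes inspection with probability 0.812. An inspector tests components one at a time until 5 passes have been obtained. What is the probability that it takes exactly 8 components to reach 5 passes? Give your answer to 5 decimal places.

Y = trial on which the fifth success occurs; negative binomial, r=5, p=0.812.
P(Y=8) = C(7,4) · p^5 · (1−p)^3
= 35 · 0.353 · 0.0066447 = 0.0820960

0.08210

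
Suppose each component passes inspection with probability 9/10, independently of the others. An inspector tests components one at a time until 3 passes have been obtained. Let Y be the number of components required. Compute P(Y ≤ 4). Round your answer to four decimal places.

Finishing within 4 components ⇔ at least 3 successes in the first 4. With X ~ Binomial(4, 0.90), P(Y ≤ 4) = 1 − P(X ≤ 2).
  k=0: C(4,0)·0.90^0·0.10^4 = 0.000100
  k=1: C(4,1)·0.90^1·0.10^3 = 0.003600
  k=2: C(4,2)·0.90^2·0.10^2 = 0.048600
1 − 0.052300 = 0.947700

0.9477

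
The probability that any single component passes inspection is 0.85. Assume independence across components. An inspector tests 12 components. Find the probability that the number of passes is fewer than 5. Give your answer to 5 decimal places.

0.00007

X ~ Binomial(12, 0.85); P(X ≤ 4) = Σ C(12,k) p^k (1−p)^(12−k) over k:
  k=0: C(12,0)·0.85^0·0.15^12 = 0.0000000
  k=1: C(12,1)·0.85^1·0.15^11 = 0.0000000
  k=2: C(12,2)·0.85^2·0.15^10 = 0.0000003
  k=3: C(12,3)·0.85^3·0.15^9 = 0.0000052
  k=4: C(12,4)·0.85^4·0.15^8 = 0.0000662
Total = 0.0000717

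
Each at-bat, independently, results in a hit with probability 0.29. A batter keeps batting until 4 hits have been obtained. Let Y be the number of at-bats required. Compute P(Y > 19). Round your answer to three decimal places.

Needing more than 19 at-bats ⇔ fewer than 4 successes in the first 19. With X ~ Binomial(19, 0.29), P(Y > 19) = P(X ≤ 3).
  k=0: C(19,0)·0.29^0·0.71^19 = 0.00149
  k=1: C(19,1)·0.29^1·0.71^18 = 0.01158
  k=2: C(19,2)·0.29^2·0.71^17 = 0.04258
  k=3: C(19,3)·0.29^3·0.71^16 = 0.09855
P(X ≤ 3) = 0.15420

0.154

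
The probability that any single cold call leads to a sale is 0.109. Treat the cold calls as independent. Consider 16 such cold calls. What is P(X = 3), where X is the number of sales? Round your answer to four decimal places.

X ~ Binomial(n=16, p=0.109).
P(X=3) = C(16,3) · p^3 · (1−p)^13
= 560 · 0.001295 · 0.22305 = 0.161762

0.1618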